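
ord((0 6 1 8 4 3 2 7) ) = 8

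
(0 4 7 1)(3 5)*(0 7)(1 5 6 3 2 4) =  (0 1 7 5 2 4)(3 6)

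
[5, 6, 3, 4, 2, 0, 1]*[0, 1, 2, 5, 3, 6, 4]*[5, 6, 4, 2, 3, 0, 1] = [1, 3, 0, 2, 4, 5, 6]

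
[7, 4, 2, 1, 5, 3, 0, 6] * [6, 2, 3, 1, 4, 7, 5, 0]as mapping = [0→0, 1→4, 2→3, 3→2, 4→7, 5→1, 6→6, 7→5]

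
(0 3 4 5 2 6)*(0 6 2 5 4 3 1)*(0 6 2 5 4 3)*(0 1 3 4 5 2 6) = (0 3 1)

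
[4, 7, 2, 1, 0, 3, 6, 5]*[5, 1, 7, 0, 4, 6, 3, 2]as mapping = [0→4, 1→2, 2→7, 3→1, 4→5, 5→0, 6→3, 7→6]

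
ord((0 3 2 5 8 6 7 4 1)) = 9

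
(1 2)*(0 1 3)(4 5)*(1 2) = (0 2 3)(4 5)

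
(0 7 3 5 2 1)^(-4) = (0 3 2)(1 7 5)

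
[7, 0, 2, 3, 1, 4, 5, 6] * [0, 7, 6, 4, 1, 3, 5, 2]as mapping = [0→2, 1→0, 2→6, 3→4, 4→7, 5→1, 6→3, 7→5]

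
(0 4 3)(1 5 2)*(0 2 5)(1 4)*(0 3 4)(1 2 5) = (0 2)(1 3 5)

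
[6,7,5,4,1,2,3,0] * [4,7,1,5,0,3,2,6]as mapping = [0→2,1→6,2→3,3→0,4→7,5→1,6→5,7→4]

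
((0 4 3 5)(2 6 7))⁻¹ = (0 5 3 4)(2 7 6)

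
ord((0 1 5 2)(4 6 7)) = 12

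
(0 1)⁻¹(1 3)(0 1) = (0 3)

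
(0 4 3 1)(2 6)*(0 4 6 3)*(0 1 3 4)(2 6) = (0 2 4 1)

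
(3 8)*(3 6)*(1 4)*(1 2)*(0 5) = (0 5)(1 4 2)(3 8 6)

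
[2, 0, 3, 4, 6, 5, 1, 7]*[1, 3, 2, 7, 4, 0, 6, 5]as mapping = [0→2, 1→1, 2→7, 3→4, 4→6, 5→0, 6→3, 7→5]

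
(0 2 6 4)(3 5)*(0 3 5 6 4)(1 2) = (0 1 2 4 3 6)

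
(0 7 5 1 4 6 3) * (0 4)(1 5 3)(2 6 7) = (0 2 6 1)(3 4 7)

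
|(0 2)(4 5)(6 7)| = 2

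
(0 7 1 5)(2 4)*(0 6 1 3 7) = (1 5 6)(2 4)(3 7)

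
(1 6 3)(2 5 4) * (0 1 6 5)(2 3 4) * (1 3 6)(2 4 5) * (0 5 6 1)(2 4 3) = (0 2 5 3)(1 4)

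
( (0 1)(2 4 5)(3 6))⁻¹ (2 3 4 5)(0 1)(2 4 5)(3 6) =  (2 4 6 5)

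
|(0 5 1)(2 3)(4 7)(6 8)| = 6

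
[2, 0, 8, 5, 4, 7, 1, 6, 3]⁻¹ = [1, 6, 0, 8, 4, 3, 7, 5, 2]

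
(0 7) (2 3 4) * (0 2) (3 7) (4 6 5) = (0 3 6 5 4) (2 7) 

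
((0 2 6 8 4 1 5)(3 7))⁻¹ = (0 5 1 4 8 6 2)(3 7)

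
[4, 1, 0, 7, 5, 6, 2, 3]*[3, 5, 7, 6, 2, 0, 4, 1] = [2, 5, 3, 1, 0, 4, 7, 6]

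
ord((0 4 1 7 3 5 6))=7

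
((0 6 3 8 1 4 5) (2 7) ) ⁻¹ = (0 5 4 1 8 3 6) (2 7) 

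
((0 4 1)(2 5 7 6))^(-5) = (0 4 1)(2 6 7 5)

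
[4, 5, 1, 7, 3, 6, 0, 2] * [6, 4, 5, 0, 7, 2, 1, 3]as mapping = [0→7, 1→2, 2→4, 3→3, 4→0, 5→1, 6→6, 7→5]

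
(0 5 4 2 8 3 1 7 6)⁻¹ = (0 6 7 1 3 8 2 4 5)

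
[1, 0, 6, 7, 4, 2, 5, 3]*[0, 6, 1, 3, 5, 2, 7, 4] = [6, 0, 7, 4, 5, 1, 2, 3]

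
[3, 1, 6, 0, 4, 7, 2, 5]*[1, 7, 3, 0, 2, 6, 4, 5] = [0, 7, 4, 1, 2, 5, 3, 6]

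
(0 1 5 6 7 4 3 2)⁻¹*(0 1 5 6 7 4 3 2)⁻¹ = (0 3 7 5)(1 2 4 6)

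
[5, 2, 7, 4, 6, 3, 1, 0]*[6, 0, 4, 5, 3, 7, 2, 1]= [7, 4, 1, 3, 2, 5, 0, 6]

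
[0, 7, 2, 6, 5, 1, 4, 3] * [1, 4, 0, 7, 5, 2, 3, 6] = [1, 6, 0, 3, 2, 4, 5, 7]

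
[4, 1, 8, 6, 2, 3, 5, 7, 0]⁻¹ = [8, 1, 4, 5, 0, 6, 3, 7, 2]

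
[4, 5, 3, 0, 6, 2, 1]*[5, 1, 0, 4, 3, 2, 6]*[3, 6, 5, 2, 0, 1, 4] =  [2, 5, 0, 1, 4, 3, 6]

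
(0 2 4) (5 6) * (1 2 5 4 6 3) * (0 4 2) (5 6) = (0 6 2 5 3 1) 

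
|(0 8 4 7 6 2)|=6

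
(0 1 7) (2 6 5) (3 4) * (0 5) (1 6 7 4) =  (0 6) (1 4 3) (2 7 5) 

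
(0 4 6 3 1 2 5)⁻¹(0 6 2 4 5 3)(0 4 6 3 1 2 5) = (0 1 4 3 5 6)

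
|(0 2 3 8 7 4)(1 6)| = 6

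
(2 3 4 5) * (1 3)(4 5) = (1 3 5 2)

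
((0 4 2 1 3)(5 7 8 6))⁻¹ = (0 3 1 2 4)(5 6 8 7)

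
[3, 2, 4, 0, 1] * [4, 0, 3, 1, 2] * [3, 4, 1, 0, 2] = [4, 0, 1, 2, 3]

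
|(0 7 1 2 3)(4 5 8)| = 15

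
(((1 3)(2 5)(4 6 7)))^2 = (4 7 6)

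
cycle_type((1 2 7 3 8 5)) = 6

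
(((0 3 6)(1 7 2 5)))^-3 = (1 7 2 5)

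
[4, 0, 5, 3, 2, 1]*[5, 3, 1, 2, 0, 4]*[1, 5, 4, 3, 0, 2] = [1, 2, 0, 4, 5, 3]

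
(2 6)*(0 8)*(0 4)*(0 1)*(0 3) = (0 8 4 1 3) (2 6) 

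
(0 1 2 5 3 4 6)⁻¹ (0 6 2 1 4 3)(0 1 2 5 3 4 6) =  (0 5 2 6 4 1)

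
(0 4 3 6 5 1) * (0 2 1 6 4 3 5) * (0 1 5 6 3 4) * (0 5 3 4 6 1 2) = (0 6 2 3 5 4 1)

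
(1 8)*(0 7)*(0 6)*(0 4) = (0 7 6 4)(1 8)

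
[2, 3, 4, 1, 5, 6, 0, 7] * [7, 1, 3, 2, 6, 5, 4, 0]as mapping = [0→3, 1→2, 2→6, 3→1, 4→5, 5→4, 6→7, 7→0]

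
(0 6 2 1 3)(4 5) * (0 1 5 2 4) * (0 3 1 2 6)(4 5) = (2 4 6 5 3)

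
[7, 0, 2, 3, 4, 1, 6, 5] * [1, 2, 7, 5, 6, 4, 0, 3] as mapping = [0→3, 1→1, 2→7, 3→5, 4→6, 5→2, 6→0, 7→4] 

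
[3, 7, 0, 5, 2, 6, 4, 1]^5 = [2, 7, 4, 0, 6, 3, 5, 1]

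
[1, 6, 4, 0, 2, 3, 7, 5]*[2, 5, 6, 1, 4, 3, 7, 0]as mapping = [0→5, 1→7, 2→4, 3→2, 4→6, 5→1, 6→0, 7→3]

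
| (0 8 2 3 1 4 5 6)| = 8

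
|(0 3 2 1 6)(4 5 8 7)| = 20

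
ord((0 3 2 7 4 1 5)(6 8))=14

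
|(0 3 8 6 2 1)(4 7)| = 6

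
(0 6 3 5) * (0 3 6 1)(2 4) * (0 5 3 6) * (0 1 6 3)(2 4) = (0 6 1 5 3)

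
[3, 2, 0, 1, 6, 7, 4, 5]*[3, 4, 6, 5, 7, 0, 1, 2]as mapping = [0→5, 1→6, 2→3, 3→4, 4→1, 5→2, 6→7, 7→0]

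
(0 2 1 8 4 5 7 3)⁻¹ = (0 3 7 5 4 8 1 2)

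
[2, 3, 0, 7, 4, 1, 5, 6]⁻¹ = [2, 5, 0, 1, 4, 6, 7, 3]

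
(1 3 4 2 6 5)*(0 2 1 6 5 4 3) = (0 2 5 6 4 1)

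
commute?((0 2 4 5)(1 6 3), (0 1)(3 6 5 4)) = no:(0 2 4 5)(1 6 3)*(0 1)(3 6 5 4) = (0 2 3)(1 5), (0 1)(3 6 5 4)*(0 2 4 5)(1 6 3) = (0 6)(1 2 4)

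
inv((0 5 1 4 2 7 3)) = (0 3 7 2 4 1 5)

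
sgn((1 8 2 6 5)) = 1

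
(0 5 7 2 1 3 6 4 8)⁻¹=(0 8 4 6 3 1 2 7 5)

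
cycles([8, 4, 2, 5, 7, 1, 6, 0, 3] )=(0 8 3 5 1 4 7)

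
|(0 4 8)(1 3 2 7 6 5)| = 6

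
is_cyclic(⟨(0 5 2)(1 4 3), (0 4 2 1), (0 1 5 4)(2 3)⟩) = no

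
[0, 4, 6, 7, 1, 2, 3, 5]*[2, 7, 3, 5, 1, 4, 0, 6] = [2, 1, 0, 6, 7, 3, 5, 4]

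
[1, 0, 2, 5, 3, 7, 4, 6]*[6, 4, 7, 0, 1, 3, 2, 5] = [4, 6, 7, 3, 0, 5, 1, 2]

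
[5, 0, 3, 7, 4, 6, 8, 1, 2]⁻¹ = [1, 7, 8, 2, 4, 0, 5, 3, 6]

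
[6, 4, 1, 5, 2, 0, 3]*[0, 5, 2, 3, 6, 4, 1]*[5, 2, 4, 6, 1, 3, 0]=[2, 0, 3, 1, 4, 5, 6]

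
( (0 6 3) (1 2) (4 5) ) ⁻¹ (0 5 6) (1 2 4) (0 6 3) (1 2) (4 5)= (1 5 2) (3 6 4) 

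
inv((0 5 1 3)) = (0 3 1 5)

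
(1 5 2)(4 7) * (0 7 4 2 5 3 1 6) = (0 7 2 6)(1 3)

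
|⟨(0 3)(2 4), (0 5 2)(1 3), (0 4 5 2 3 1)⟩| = 720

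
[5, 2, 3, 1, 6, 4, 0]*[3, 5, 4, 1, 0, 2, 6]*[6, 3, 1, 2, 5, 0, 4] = [1, 5, 3, 0, 4, 6, 2]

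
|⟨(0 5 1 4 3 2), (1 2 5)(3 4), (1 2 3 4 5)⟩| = 720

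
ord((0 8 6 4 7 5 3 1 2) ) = 9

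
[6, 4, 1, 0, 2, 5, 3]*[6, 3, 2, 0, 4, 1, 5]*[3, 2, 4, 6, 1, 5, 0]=[5, 1, 6, 0, 4, 2, 3]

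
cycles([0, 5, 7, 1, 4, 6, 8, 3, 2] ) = (1 5 6 8 2 7 3)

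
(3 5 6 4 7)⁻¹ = (3 7 4 6 5)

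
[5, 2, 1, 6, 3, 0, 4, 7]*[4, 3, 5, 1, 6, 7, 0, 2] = [7, 5, 3, 0, 1, 4, 6, 2]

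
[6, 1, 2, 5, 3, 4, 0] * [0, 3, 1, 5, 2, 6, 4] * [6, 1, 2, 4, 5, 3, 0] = [5, 4, 1, 0, 3, 2, 6] 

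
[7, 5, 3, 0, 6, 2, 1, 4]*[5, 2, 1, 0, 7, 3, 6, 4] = [4, 3, 0, 5, 6, 1, 2, 7]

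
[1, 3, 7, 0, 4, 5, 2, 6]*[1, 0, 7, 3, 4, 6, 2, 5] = [0, 3, 5, 1, 4, 6, 7, 2]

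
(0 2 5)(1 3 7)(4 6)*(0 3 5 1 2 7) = (0 7 2 1 5 3)(4 6)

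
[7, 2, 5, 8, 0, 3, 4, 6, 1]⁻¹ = [4, 8, 1, 5, 6, 2, 7, 0, 3]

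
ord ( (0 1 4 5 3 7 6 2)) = 8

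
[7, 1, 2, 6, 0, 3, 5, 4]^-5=[7, 1, 2, 6, 0, 3, 5, 4]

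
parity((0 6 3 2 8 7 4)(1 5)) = odd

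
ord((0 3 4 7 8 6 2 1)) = 8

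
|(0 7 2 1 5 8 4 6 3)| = 9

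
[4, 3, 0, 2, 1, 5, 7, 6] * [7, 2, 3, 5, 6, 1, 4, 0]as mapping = [0→6, 1→5, 2→7, 3→3, 4→2, 5→1, 6→0, 7→4]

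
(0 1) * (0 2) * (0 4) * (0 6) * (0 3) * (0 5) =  (0 1 2 4 6 3 5) 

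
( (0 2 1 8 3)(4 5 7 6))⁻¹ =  (0 3 8 1 2)(4 6 7 5)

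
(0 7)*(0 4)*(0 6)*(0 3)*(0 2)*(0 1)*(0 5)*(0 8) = (0 7 4 6 3 2 1 5 8)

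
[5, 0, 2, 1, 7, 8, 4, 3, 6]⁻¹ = [1, 3, 2, 7, 6, 0, 8, 4, 5]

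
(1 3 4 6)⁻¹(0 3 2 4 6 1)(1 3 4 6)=(0 4 2 6 1 3)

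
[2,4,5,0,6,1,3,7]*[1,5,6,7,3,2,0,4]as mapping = [0→6,1→3,2→2,3→1,4→0,5→5,6→7,7→4]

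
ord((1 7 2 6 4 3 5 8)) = 8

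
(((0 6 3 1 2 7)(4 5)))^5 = (0 7 2 1 3 6)(4 5)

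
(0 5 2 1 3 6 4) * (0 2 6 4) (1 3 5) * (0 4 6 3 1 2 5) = (0 2 1) (3 6 4 5) 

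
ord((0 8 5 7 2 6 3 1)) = 8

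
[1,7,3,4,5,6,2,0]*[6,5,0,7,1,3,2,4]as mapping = [0→5,1→4,2→7,3→1,4→3,5→2,6→0,7→6]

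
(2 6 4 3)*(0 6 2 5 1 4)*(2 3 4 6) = (0 2 3 5 1 6)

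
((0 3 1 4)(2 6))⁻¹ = (0 4 1 3)(2 6)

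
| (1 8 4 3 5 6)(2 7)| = 6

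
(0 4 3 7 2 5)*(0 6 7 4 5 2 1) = (0 5 6 7 1) (3 4) 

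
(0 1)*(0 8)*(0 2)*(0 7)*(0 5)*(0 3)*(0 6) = (0 1 8 2 7 5 3 6)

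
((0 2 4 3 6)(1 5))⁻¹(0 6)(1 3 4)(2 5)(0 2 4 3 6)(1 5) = (0 2)(1 4)(3 5 6)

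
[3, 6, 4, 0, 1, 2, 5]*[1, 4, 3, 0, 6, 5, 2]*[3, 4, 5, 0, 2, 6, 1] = [3, 5, 1, 4, 2, 0, 6]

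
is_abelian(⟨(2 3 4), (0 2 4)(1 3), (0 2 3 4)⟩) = no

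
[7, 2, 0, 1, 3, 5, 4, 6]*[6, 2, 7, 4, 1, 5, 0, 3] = [3, 7, 6, 2, 4, 5, 1, 0]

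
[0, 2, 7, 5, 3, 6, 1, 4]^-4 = [0, 4, 3, 1, 6, 2, 7, 5]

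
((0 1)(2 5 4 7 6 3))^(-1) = (0 1)(2 3 6 7 4 5)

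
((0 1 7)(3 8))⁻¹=(0 7 1)(3 8)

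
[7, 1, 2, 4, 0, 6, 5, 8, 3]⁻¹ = [4, 1, 2, 8, 3, 6, 5, 0, 7]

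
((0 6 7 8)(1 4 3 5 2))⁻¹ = (0 8 7 6)(1 2 5 3 4)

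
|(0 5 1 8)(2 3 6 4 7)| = 20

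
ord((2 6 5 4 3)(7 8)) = 10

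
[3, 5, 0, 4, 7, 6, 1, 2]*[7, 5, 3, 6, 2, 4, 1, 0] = [6, 4, 7, 2, 0, 1, 5, 3]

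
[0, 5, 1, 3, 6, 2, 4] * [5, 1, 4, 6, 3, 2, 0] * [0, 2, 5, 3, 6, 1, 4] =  [1, 5, 2, 4, 0, 6, 3] 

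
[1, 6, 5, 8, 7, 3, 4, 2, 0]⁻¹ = [8, 0, 7, 5, 6, 2, 1, 4, 3]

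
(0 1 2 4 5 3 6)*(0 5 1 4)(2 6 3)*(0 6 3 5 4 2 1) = (0 2 6 4)(1 3 5)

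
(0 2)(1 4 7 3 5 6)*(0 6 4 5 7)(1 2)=(0 1 5 4)(2 6)(3 7)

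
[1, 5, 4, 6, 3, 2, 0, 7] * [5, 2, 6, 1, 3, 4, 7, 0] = [2, 4, 3, 7, 1, 6, 5, 0]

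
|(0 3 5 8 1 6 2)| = 7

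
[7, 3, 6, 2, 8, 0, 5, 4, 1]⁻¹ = [5, 8, 3, 1, 7, 6, 2, 0, 4]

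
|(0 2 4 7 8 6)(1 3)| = 6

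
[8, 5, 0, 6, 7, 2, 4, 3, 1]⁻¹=[2, 8, 5, 7, 6, 1, 3, 4, 0]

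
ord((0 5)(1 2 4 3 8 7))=6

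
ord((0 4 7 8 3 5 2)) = 7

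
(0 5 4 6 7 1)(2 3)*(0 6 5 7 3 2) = (0 7 1 6 3)(4 5)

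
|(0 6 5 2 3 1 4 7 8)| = 9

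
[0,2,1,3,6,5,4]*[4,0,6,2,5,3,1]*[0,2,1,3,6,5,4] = [6,4,0,1,2,3,5]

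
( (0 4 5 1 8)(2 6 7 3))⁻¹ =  (0 8 1 5 4)(2 3 7 6)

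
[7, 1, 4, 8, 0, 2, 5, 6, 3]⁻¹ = [4, 1, 5, 8, 2, 6, 7, 0, 3]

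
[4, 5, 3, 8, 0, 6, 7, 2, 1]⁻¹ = [4, 8, 7, 2, 0, 1, 5, 6, 3]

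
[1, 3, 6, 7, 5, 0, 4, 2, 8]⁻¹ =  [5, 0, 7, 1, 6, 4, 2, 3, 8]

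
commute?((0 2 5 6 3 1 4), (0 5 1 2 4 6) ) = no:(0 2 5 6 3 1 4)*(0 5 1 2 4 6) = (0 4 5) (1 6 3 2), (0 5 1 2 4 6)*(0 2 5 6 3 1 4) = (0 6 2) (1 5 4 3) 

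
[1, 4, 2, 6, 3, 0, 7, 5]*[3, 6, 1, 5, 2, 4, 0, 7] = [6, 2, 1, 0, 5, 3, 7, 4]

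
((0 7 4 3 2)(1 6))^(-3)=(0 4 2 7 3)(1 6)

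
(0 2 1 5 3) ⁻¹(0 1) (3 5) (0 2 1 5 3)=(0 3) (2 5) 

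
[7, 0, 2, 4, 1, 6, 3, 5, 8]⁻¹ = [1, 4, 2, 6, 3, 7, 5, 0, 8]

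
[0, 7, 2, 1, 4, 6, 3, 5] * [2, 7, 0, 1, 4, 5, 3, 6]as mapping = [0→2, 1→6, 2→0, 3→7, 4→4, 5→3, 6→1, 7→5]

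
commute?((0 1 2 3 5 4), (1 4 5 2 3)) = no:(0 1 2 3 5 4)*(1 4 5 2 3) = (0 4)(1 3 2), (1 4 5 2 3)*(0 1 2 3 5 4) = (0 1)(2 5 3)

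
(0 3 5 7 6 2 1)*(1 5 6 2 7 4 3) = (0 1)(2 5 4 3 6 7)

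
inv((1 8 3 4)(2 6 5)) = (1 4 3 8)(2 5 6)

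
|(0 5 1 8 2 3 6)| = 7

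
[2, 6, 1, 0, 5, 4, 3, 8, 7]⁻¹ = [3, 2, 0, 6, 5, 4, 1, 8, 7]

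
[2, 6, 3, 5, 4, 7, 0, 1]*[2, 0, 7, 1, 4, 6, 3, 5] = [7, 3, 1, 6, 4, 5, 2, 0]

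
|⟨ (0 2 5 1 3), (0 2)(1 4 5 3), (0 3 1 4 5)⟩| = 360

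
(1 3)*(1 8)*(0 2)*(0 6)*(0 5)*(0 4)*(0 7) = (0 2 6 5 4 7)(1 3 8)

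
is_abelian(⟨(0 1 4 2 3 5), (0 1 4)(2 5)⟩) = no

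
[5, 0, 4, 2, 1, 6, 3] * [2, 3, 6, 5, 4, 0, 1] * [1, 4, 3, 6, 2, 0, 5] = [1, 3, 2, 5, 6, 4, 0]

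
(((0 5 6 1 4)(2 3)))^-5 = (2 3)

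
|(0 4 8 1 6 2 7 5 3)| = 9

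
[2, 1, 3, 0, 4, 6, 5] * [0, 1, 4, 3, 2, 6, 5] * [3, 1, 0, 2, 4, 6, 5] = [4, 1, 2, 3, 0, 6, 5]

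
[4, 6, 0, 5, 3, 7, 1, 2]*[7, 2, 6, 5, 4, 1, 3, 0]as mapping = [0→4, 1→3, 2→7, 3→1, 4→5, 5→0, 6→2, 7→6]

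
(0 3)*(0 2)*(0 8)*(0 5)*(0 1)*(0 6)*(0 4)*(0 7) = (0 3 2 8 5 1 6 4 7)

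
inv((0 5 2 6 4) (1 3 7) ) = (0 4 6 2 5) (1 7 3) 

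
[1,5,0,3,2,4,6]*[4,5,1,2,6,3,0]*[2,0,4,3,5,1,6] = [1,3,5,4,0,6,2]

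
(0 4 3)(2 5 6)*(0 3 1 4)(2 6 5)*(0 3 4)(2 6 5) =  (0 3 4 1)(2 6 5)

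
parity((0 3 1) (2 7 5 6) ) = odd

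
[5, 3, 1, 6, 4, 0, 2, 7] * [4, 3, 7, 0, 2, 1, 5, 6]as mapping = [0→1, 1→0, 2→3, 3→5, 4→2, 5→4, 6→7, 7→6]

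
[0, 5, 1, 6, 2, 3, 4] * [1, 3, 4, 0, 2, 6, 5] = [1, 6, 3, 5, 4, 0, 2]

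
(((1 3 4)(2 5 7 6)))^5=(1 4 3)(2 5 7 6)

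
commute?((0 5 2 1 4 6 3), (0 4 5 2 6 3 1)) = no:(0 5 2 1 4 6 3)*(0 4 5 2 6 3 1) = (0 2)(1 5 6)(3 4), (0 4 5 2 6 3 1)*(0 5 2 1 4 6 3) = (0 6)(1 5)(2 3 4)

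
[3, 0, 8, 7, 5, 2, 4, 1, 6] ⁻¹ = [1, 7, 5, 0, 6, 4, 8, 3, 2] 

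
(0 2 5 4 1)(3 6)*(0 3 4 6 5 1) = (0 2 1 3 5 6 4)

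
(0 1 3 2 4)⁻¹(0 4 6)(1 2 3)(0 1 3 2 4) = (0 6 1)(2 3 4)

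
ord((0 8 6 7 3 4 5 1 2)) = 9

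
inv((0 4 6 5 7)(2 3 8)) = (0 7 5 6 4)(2 8 3)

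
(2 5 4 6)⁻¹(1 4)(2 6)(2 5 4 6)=(1 6)(2 5)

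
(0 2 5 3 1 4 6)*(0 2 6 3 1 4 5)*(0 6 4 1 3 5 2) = (0 4 5 3 1 2 6)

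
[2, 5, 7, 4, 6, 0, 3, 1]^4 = [5, 7, 0, 4, 6, 1, 3, 2]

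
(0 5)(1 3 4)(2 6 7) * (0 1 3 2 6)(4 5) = (0 4 3 5 1 2)(6 7)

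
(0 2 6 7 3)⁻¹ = (0 3 7 6 2)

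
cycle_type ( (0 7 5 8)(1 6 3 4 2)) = 4.5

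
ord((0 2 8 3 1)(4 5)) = 10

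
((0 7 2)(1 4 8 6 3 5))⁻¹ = (0 2 7)(1 5 3 6 8 4)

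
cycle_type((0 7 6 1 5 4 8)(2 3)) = 2.7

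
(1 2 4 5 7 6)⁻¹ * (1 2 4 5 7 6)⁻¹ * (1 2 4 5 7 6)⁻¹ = (1 5)(2 7)(4 6)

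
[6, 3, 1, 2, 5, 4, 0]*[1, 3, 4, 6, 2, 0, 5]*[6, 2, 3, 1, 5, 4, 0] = [4, 0, 1, 5, 6, 3, 2]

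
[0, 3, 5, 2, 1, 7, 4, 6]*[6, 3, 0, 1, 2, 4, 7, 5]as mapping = [0→6, 1→1, 2→4, 3→0, 4→3, 5→5, 6→2, 7→7]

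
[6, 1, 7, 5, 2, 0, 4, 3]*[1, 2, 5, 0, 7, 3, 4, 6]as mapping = [0→4, 1→2, 2→6, 3→3, 4→5, 5→1, 6→7, 7→0]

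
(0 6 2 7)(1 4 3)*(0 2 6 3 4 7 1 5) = (0 3 5)(1 7 2)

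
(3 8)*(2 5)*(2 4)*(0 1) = (0 1)(2 5 4)(3 8)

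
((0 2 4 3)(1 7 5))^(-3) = (0 2 4 3)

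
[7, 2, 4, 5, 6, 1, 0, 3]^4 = [1, 0, 7, 4, 3, 6, 5, 2]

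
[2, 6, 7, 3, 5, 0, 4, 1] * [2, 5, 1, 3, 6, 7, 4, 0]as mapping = [0→1, 1→4, 2→0, 3→3, 4→7, 5→2, 6→6, 7→5]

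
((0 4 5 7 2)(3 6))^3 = (0 7 4 2 5)(3 6)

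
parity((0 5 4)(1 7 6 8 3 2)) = odd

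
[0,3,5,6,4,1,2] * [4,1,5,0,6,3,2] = [4,0,3,2,6,1,5]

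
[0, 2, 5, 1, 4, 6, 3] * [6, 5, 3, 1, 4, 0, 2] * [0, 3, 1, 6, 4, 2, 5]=[5, 6, 0, 2, 4, 1, 3]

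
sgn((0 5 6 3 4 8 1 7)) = -1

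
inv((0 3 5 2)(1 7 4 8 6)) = (0 2 5 3)(1 6 8 4 7)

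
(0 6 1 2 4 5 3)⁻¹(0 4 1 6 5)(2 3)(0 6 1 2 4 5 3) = (0 4)(1 3 6 5 2)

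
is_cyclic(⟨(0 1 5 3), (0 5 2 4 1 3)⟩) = no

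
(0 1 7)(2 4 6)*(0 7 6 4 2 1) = (1 6)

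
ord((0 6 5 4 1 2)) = 6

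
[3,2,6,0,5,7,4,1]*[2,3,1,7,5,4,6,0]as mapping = [0→7,1→1,2→6,3→2,4→4,5→0,6→5,7→3]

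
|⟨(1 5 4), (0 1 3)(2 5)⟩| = 720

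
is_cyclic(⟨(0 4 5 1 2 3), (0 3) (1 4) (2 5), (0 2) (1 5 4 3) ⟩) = no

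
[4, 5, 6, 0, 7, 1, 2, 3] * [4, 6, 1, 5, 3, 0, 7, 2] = [3, 0, 7, 4, 2, 6, 1, 5]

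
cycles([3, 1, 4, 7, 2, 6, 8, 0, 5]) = (0 3 7)(2 4)(5 6 8)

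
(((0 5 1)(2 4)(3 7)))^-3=(2 4)(3 7)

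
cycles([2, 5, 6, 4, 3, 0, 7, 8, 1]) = (0 2 6 7 8 1 5)(3 4)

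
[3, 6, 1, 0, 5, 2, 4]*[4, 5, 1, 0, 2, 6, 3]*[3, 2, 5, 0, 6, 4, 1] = [3, 0, 4, 6, 1, 2, 5]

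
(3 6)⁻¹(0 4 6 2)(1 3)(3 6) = (0 4 3 2)(1 6)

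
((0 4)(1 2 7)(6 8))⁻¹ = (0 4)(1 7 2)(6 8)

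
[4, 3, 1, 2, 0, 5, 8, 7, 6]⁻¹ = [4, 2, 3, 1, 0, 5, 8, 7, 6]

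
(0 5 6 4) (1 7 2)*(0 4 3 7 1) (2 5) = (0 2) (3 7 5 6) 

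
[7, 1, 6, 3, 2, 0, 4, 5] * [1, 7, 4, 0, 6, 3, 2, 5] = [5, 7, 2, 0, 4, 1, 6, 3] 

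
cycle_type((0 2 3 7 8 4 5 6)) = 8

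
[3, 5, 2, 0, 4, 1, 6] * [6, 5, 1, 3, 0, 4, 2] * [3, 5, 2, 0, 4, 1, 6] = [0, 4, 5, 6, 3, 1, 2]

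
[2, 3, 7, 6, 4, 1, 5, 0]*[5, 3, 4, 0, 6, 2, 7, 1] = [4, 0, 1, 7, 6, 3, 2, 5]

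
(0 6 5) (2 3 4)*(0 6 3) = (0 3 4 2) (5 6) 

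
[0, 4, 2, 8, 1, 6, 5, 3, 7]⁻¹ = [0, 4, 2, 7, 1, 6, 5, 8, 3]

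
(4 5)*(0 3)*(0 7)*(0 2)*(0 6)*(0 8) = (0 3 7 2 6 8)(4 5)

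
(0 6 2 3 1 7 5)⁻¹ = (0 5 7 1 3 2 6)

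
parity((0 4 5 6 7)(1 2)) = odd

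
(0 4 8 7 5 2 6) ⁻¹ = (0 6 2 5 7 8 4) 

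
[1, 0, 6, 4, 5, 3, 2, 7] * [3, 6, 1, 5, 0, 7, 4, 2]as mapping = [0→6, 1→3, 2→4, 3→0, 4→7, 5→5, 6→1, 7→2]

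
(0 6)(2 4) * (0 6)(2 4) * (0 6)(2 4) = (0 6)(2 4)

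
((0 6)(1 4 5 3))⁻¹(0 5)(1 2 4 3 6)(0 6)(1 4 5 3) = (0 4 2 5 1)(3 6)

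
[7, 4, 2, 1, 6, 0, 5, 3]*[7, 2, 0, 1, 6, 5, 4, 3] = [3, 6, 0, 2, 4, 7, 5, 1]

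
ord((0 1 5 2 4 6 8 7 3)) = 9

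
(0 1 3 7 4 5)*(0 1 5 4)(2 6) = (0 5 1 3 7)(2 6)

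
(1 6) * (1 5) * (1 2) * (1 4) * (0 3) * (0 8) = (0 3 8)(1 6 5 2 4)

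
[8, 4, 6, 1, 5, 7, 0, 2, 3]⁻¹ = [6, 3, 7, 8, 1, 4, 2, 5, 0]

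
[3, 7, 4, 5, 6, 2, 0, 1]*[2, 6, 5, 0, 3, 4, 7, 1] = [0, 1, 3, 4, 7, 5, 2, 6]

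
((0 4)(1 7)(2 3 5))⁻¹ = (0 4)(1 7)(2 5 3)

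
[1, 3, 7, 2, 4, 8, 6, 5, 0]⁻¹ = [8, 0, 3, 1, 4, 7, 6, 2, 5]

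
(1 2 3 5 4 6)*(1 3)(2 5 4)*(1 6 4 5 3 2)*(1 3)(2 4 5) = (2 6 4 5 3)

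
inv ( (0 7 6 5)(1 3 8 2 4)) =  (0 5 6 7)(1 4 2 8 3)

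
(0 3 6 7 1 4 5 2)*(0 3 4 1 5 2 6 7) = (0 4 2 3 7 5 6) 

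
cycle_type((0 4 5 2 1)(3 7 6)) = 3.5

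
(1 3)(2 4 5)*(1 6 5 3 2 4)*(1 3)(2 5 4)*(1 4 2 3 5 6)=(1 6 2 5 3)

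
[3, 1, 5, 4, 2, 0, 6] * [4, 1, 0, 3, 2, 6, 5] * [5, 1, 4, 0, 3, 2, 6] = [0, 1, 6, 4, 5, 3, 2]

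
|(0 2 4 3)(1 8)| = 4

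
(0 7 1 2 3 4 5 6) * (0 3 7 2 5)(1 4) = (0 2 7 4)(1 5 6 3)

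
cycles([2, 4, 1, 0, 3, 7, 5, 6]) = (0 2 1 4 3) (5 7 6) 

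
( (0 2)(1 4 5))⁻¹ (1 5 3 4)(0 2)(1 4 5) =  (1 3 5 4)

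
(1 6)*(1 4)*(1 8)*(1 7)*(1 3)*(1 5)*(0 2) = (0 2)(1 6 4 8 7 3 5)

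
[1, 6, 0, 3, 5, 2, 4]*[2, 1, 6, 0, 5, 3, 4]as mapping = [0→1, 1→4, 2→2, 3→0, 4→3, 5→6, 6→5]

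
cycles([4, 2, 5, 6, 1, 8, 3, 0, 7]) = (0 4 1 2 5 8 7)(3 6)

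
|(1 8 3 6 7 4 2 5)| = 8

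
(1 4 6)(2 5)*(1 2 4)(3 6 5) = (2 3 6)(4 5)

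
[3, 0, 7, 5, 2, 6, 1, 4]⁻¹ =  [1, 6, 4, 0, 7, 3, 5, 2]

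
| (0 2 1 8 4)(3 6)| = 10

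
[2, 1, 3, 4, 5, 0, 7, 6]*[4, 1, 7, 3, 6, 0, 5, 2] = [7, 1, 3, 6, 0, 4, 2, 5]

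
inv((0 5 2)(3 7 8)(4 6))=(0 2 5)(3 8 7)(4 6)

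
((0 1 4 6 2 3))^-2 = (0 2 4)(1 3 6)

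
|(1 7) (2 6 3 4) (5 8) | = 4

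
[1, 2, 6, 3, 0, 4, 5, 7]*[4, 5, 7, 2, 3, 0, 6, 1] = [5, 7, 6, 2, 4, 3, 0, 1]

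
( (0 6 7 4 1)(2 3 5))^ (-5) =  (2 3 5)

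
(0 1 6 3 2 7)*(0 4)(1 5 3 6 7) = (0 5 3 2 1 7 4)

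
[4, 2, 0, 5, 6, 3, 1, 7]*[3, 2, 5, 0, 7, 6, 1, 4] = [7, 5, 3, 6, 1, 0, 2, 4] 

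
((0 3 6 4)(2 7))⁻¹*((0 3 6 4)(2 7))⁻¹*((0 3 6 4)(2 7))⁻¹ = (0 3 6 4)(2 7)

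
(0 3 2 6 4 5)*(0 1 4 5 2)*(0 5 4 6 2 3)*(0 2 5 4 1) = (0 2 5)(1 6)(3 4)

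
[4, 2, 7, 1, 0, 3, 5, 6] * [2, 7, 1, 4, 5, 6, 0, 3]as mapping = [0→5, 1→1, 2→3, 3→7, 4→2, 5→4, 6→6, 7→0]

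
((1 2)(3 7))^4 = ()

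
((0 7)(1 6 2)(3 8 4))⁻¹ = (0 7)(1 2 6)(3 4 8)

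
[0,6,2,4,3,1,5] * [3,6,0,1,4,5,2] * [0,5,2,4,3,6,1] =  [4,2,0,3,5,1,6]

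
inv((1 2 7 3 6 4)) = (1 4 6 3 7 2)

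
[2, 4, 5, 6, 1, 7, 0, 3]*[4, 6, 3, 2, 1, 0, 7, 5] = [3, 1, 0, 7, 6, 5, 4, 2]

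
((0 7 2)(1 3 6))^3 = ()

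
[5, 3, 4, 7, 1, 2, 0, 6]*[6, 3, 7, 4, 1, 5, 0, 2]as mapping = [0→5, 1→4, 2→1, 3→2, 4→3, 5→7, 6→6, 7→0]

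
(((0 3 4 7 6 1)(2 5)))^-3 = (0 7)(1 4)(2 5)(3 6)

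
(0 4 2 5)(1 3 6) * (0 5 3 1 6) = (0 4 2 3)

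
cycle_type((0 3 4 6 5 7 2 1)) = 8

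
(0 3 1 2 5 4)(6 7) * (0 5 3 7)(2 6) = (0 7 2 3 1 6)(4 5)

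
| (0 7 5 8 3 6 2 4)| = 8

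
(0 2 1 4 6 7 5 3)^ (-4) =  (0 6)(1 5)(2 7)(3 4)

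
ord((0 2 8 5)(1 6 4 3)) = 4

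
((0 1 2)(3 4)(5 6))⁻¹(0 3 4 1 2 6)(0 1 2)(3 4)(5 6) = (0 5 1 4 3 2)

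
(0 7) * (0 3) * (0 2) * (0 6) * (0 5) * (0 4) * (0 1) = (0 7 3 2 6 5 4 1)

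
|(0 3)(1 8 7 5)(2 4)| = 4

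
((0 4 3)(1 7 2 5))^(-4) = (0 3 4)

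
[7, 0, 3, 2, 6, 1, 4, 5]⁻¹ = [1, 5, 3, 2, 6, 7, 4, 0]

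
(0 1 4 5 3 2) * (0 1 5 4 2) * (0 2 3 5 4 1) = (0 4 1 3 2)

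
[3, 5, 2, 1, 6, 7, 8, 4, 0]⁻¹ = [8, 3, 2, 0, 7, 1, 4, 5, 6]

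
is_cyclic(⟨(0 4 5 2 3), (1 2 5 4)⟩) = no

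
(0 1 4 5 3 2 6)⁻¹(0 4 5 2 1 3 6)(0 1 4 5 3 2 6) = (0 1 5 3 6 4 2)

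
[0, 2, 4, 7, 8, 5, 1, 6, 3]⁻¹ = [0, 6, 1, 8, 2, 5, 7, 3, 4]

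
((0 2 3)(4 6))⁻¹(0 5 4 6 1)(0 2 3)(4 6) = (1 2 5 6 4)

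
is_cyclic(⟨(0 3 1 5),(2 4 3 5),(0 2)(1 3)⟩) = no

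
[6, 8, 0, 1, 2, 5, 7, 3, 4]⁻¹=[2, 3, 4, 7, 8, 5, 0, 6, 1]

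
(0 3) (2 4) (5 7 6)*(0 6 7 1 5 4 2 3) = (1 5) (3 6 4) 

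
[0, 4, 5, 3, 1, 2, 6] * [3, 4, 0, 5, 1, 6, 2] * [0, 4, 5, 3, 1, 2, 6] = [3, 4, 6, 2, 1, 0, 5]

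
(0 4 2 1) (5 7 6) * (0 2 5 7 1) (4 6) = (0 6 7 4 5 1 2) 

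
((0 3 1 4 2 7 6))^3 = (0 4 6 1 7 3 2)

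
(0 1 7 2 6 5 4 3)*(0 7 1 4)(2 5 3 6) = (0 4 6 3 7 5)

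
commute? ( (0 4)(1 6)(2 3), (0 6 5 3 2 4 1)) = no: (0 4)(1 6)(2 3)*(0 6 5 3 2 4 1) = (0 1 5 3 4 6), (0 6 5 3 2 4 1)*(0 4)(1 6)(2 3) = (0 1 4 6 5 2)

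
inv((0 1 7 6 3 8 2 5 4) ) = (0 4 5 2 8 3 6 7 1) 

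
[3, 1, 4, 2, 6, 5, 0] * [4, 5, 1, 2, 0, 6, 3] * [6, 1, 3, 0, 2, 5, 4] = [3, 5, 6, 1, 0, 4, 2]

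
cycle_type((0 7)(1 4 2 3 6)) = 2.5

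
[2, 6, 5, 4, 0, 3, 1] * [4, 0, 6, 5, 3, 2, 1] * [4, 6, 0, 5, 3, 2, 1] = [1, 6, 0, 5, 3, 2, 4]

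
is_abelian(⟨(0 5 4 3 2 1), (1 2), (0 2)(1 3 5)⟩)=no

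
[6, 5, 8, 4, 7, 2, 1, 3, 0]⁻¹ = [8, 6, 5, 7, 3, 1, 0, 4, 2]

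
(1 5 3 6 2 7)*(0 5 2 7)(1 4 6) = (0 5 3 1 2)(4 6 7)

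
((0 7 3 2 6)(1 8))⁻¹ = (0 6 2 3 7)(1 8)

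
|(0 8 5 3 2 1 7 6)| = 8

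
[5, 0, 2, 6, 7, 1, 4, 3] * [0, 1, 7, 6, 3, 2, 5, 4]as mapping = [0→2, 1→0, 2→7, 3→5, 4→4, 5→1, 6→3, 7→6]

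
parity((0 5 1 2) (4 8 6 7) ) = even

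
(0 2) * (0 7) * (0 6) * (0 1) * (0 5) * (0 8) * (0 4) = (0 2 7 6 1 5 8 4)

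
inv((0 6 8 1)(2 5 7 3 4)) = (0 1 8 6)(2 4 3 7 5)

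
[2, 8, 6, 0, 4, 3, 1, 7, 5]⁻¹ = [3, 6, 0, 5, 4, 8, 2, 7, 1]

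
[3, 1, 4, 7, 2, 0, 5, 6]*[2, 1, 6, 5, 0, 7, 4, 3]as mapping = [0→5, 1→1, 2→0, 3→3, 4→6, 5→2, 6→7, 7→4]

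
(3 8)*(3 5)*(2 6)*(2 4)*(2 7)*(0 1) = (0 1)(2 6 4 7)(3 8 5)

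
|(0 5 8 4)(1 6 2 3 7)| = 20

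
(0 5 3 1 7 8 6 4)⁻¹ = (0 4 6 8 7 1 3 5)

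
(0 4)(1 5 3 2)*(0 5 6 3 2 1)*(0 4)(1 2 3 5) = (1 6 5 3 2 4)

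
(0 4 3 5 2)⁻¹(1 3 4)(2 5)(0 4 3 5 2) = (0 2)(1 5 3)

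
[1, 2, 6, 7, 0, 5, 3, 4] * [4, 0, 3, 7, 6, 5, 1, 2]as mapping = [0→0, 1→3, 2→1, 3→2, 4→4, 5→5, 6→7, 7→6]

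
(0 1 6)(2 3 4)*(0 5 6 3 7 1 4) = (0 4 2 7 1 3)(5 6)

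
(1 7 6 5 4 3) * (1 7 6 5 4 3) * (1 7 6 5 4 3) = (1 5)(3 6)(4 7)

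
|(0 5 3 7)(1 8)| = 4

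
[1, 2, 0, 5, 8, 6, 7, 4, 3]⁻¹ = [2, 0, 1, 8, 7, 3, 5, 6, 4]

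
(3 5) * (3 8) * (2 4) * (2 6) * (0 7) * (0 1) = (0 7 1)(2 4 6)(3 5 8)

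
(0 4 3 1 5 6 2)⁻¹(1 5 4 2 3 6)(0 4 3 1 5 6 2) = (0 1 2 5 6 3)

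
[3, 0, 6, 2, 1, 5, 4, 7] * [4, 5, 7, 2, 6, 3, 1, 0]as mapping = [0→2, 1→4, 2→1, 3→7, 4→5, 5→3, 6→6, 7→0]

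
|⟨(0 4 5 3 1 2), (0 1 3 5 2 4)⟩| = 720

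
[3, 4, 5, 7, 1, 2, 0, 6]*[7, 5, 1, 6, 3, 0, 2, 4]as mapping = [0→6, 1→3, 2→0, 3→4, 4→5, 5→1, 6→7, 7→2]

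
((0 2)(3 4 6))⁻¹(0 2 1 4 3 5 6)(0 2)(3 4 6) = (0 1 6 4 5 3 2)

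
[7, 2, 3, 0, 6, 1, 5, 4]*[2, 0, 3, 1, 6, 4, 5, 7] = [7, 3, 1, 2, 5, 0, 4, 6]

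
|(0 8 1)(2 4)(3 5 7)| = 6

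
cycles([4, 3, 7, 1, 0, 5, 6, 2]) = (0 4)(1 3)(2 7)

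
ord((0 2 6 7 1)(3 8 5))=15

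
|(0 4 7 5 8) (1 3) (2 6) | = 10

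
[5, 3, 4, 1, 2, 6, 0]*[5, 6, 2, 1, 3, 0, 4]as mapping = [0→0, 1→1, 2→3, 3→6, 4→2, 5→4, 6→5]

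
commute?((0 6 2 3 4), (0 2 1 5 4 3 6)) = no:(0 6 2 3 4)*(0 2 1 5 4 3 6) = (1 5 4 2 6), (0 2 1 5 4 3 6)*(0 6 2 3 4) = (0 3 2 1 5)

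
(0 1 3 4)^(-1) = (0 4 3 1)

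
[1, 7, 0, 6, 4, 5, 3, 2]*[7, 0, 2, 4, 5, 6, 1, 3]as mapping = [0→0, 1→3, 2→7, 3→1, 4→5, 5→6, 6→4, 7→2]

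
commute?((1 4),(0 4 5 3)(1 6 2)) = no:(1 4)*(0 4 5 3)(1 6 2) = (0 4 6 2 1 5 3),(0 4 5 3)(1 6 2)*(1 4) = (0 1 6 2 4 5 3)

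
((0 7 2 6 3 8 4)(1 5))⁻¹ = (0 4 8 3 6 2 7)(1 5)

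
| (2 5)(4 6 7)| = 6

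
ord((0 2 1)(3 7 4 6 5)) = 15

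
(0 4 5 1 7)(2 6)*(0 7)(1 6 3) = (0 4 5 6 2 3 1)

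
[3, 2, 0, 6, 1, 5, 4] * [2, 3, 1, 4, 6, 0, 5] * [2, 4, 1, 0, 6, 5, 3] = [6, 4, 1, 5, 0, 2, 3]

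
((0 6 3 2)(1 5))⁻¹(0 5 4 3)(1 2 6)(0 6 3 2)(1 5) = (0 3 5)(1 4 2 6)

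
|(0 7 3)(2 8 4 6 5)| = 15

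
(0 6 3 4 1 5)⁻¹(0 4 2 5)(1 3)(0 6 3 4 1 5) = (0 6 1 2)(4 5)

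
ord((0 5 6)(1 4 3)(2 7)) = 6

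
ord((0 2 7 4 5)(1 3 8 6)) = 20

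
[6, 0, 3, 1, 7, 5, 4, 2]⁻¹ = [1, 3, 7, 2, 6, 5, 0, 4]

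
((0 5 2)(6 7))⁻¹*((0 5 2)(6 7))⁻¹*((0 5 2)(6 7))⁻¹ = (6 7)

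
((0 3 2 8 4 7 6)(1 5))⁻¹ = (0 6 7 4 8 2 3)(1 5)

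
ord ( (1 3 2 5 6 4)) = 6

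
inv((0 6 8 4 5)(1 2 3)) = (0 5 4 8 6)(1 3 2)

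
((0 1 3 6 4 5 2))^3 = (0 6 2 3 5 1 4)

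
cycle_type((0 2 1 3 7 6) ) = 6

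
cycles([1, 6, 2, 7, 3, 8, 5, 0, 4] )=(0 1 6 5 8 4 3 7)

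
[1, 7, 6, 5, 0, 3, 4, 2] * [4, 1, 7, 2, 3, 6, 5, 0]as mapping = [0→1, 1→0, 2→5, 3→6, 4→4, 5→2, 6→3, 7→7]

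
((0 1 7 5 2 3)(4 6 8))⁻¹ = (0 3 2 5 7 1)(4 8 6)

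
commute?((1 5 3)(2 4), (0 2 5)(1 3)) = no:(1 5 3)(2 4)*(0 2 5)(1 3) = (0 2 4 5 1), (0 2 5)(1 3)*(1 5 3)(2 4) = (0 4 2 3 5)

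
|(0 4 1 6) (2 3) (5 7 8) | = 12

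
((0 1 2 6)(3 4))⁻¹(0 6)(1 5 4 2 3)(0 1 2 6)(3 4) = (0 1)(2 5 3 6 4)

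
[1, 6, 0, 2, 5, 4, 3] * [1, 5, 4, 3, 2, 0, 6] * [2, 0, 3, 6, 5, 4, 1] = [4, 1, 0, 5, 2, 3, 6]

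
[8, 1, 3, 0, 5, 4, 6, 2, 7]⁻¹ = [3, 1, 7, 2, 5, 4, 6, 8, 0]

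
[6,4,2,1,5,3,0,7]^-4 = [0,1,2,3,4,5,6,7]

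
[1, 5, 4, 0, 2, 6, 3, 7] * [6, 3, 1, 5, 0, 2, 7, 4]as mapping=[0→3, 1→2, 2→0, 3→6, 4→1, 5→7, 6→5, 7→4]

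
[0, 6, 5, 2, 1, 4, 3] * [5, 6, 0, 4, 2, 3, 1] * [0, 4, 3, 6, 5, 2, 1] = [2, 4, 6, 0, 1, 3, 5]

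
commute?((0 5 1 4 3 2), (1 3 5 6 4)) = no:(0 5 1 4 3 2) * (1 3 5 6 4) = (0 6 4 5 3 2), (1 3 5 6 4) * (0 5 1 4 3 2) = (0 5 6 3 1 2)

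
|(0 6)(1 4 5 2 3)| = 10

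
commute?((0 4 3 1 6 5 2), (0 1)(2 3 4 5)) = no:(0 4 3 1 6 5 2) * (0 1)(2 3 4 5) = (0 5 3)(1 6 2), (0 1)(2 3 4 5) * (0 4 3 1 6 5 2) = (0 6 5)(1 4 2)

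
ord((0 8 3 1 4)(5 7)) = 10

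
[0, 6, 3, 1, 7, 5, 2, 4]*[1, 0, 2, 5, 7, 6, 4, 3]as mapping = [0→1, 1→4, 2→5, 3→0, 4→3, 5→6, 6→2, 7→7]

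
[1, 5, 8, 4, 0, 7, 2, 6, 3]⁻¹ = [4, 0, 6, 8, 3, 1, 7, 5, 2]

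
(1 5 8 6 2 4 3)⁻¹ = (1 3 4 2 6 8 5)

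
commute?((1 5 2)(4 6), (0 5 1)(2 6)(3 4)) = no:(1 5 2)(4 6) * (0 5 1)(2 6)(3 4) = (0 5 6 3 4 2), (0 5 1)(2 6)(3 4) * (1 5 2)(4 6) = (0 2 4 3 6 1)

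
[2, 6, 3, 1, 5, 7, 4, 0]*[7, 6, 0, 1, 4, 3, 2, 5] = [0, 2, 1, 6, 3, 5, 4, 7]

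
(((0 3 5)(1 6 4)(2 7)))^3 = (2 7)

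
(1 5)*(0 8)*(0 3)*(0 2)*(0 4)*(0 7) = (0 8 3 2 4 7)(1 5)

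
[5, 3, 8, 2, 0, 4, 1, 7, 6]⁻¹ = [4, 6, 3, 1, 5, 0, 8, 7, 2]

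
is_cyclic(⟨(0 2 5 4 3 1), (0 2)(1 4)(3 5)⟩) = no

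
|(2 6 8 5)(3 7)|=4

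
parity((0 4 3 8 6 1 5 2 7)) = even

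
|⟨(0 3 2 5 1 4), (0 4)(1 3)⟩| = 720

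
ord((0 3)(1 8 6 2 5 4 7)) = 14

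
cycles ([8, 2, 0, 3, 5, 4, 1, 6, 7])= (0 8 7 6 1 2)(4 5)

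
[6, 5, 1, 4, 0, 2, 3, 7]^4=[0, 5, 1, 3, 4, 2, 6, 7]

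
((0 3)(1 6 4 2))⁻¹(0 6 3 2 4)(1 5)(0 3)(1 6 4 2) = (0 1 2 3 4)(5 6)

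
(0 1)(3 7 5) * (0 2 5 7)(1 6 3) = (0 6 3)(1 2 5)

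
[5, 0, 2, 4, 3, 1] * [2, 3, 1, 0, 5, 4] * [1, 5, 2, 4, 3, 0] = [3, 2, 5, 0, 1, 4]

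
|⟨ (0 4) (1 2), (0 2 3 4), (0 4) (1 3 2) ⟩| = 120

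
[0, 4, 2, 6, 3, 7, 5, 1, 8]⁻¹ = [0, 7, 2, 4, 1, 6, 3, 5, 8]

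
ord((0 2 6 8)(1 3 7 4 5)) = 20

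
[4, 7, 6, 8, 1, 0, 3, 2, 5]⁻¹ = [5, 4, 7, 6, 0, 8, 2, 1, 3]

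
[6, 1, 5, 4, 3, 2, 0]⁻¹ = [6, 1, 5, 4, 3, 2, 0]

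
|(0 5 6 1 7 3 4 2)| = 8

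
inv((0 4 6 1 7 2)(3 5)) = (0 2 7 1 6 4)(3 5)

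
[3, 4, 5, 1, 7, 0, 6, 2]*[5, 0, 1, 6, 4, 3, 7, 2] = [6, 4, 3, 0, 2, 5, 7, 1]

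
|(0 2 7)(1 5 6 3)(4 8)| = 12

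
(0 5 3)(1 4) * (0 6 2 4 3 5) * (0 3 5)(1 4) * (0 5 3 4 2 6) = (0 4 2 1 3)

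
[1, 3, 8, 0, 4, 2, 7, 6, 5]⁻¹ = [3, 0, 5, 1, 4, 8, 7, 6, 2]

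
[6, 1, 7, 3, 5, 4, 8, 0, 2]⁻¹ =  [7, 1, 8, 3, 5, 4, 0, 2, 6]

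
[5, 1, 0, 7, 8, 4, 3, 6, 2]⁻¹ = [2, 1, 8, 6, 5, 0, 7, 3, 4]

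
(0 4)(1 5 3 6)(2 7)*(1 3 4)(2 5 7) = (0 1 7 5 4)(3 6)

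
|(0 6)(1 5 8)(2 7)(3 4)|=6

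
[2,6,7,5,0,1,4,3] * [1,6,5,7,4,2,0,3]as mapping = [0→5,1→0,2→3,3→2,4→1,5→6,6→4,7→7]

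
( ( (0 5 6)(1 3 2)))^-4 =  (0 6 5)(1 2 3)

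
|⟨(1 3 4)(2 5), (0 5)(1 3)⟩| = 36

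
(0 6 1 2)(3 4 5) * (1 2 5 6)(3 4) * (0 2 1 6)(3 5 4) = (0 6 1 4)(3 5)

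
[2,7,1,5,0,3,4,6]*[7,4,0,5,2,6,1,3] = [0,3,4,6,7,5,2,1]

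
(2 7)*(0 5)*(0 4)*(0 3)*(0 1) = (0 5 4 3 1)(2 7)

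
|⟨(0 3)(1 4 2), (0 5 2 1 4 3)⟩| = 720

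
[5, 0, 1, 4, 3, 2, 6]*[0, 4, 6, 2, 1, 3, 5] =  [3, 0, 4, 1, 2, 6, 5]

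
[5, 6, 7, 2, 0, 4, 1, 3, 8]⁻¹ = [4, 6, 3, 7, 5, 0, 1, 2, 8]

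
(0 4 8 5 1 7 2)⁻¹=(0 2 7 1 5 8 4)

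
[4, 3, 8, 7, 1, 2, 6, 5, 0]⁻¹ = [8, 4, 5, 1, 0, 7, 6, 3, 2]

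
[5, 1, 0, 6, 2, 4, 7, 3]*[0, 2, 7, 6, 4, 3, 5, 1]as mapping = [0→3, 1→2, 2→0, 3→5, 4→7, 5→4, 6→1, 7→6]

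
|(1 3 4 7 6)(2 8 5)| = 15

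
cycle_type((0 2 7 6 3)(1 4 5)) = 3.5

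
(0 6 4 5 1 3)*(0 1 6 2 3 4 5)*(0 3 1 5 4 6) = (0 2 1 6 4 3 5)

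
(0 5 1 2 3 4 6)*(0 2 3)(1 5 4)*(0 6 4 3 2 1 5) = (0 3 5)(1 2 6)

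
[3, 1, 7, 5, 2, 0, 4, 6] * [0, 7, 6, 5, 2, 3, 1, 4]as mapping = [0→5, 1→7, 2→4, 3→3, 4→6, 5→0, 6→2, 7→1]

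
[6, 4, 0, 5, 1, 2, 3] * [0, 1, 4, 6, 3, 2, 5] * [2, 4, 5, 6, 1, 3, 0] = [3, 6, 2, 5, 4, 1, 0]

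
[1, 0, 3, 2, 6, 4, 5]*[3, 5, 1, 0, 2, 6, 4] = [5, 3, 0, 1, 4, 2, 6]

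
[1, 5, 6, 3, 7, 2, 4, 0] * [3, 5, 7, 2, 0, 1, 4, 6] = [5, 1, 4, 2, 6, 7, 0, 3]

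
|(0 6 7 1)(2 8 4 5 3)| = 20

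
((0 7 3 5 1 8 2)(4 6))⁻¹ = (0 2 8 1 5 3 7)(4 6)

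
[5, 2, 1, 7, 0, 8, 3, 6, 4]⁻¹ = [4, 2, 1, 6, 8, 0, 7, 3, 5]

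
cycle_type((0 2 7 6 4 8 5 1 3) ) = 9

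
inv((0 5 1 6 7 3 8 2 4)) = (0 4 2 8 3 7 6 1 5)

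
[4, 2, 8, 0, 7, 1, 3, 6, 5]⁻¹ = [3, 5, 1, 6, 0, 8, 7, 4, 2]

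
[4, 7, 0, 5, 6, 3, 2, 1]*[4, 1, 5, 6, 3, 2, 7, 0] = [3, 0, 4, 2, 7, 6, 5, 1]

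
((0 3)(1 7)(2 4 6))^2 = (2 6 4)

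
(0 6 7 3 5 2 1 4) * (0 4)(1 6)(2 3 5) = (0 1)(2 6 7 5 3)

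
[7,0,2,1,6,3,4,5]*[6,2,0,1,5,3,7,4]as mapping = [0→4,1→6,2→0,3→2,4→7,5→1,6→5,7→3]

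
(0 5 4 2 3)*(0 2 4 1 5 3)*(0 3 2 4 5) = (0 2 3 4 5 1) 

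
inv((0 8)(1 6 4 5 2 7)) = (0 8)(1 7 2 5 4 6)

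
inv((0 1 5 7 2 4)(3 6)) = (0 4 2 7 5 1)(3 6)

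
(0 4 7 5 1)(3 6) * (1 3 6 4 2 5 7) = (0 2 5 3 4 1)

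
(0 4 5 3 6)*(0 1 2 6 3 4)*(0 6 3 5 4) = (0 6 1 2 3 5)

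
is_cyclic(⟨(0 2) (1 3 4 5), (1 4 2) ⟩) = no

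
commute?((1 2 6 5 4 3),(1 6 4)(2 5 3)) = yes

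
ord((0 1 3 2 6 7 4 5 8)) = 9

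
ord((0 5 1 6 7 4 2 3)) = 8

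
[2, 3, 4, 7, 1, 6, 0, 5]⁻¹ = [6, 4, 0, 1, 2, 7, 5, 3]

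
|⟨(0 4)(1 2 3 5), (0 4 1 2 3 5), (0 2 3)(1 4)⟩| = 720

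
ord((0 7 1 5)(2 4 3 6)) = 4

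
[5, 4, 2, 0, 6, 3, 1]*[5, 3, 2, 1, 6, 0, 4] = [0, 6, 2, 5, 4, 1, 3]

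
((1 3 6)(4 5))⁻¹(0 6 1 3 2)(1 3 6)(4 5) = (0 1 3 6 2)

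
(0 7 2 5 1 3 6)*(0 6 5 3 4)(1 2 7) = (0 1 4)(2 3 5)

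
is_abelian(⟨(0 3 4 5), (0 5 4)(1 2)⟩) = no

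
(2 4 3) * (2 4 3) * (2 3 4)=(2 4 3)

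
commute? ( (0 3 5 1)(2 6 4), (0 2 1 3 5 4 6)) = no: (0 3 5 1)(2 6 4)*(0 2 1 3 5 4 6) = (0 5 3 4 1 2), (0 2 1 3 5 4 6)*(0 3 5 1)(2 6 4) = (0 6 3 1 5 2)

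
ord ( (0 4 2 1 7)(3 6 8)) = 15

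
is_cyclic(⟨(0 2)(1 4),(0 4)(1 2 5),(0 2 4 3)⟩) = no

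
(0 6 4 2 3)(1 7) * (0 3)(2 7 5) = (0 6 4 7 1 5 2)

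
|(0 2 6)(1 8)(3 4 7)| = 6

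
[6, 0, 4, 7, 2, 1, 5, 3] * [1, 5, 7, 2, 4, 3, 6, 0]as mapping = [0→6, 1→1, 2→4, 3→0, 4→7, 5→5, 6→3, 7→2]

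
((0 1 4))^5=(0 4 1)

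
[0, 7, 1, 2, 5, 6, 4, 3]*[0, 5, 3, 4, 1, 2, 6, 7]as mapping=[0→0, 1→7, 2→5, 3→3, 4→2, 5→6, 6→1, 7→4]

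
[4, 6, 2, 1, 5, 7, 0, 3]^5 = [1, 7, 2, 5, 6, 0, 3, 4]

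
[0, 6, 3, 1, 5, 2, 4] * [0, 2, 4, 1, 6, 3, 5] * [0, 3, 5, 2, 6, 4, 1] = [0, 4, 3, 5, 2, 6, 1]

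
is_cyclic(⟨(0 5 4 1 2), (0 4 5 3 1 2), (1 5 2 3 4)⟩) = no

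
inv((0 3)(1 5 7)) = (0 3)(1 7 5)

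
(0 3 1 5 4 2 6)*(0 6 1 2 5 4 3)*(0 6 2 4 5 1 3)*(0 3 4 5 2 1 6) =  (1 2 4 6)(3 5)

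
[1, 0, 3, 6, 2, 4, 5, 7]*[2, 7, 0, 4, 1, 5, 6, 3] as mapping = [0→7, 1→2, 2→4, 3→6, 4→0, 5→1, 6→5, 7→3] 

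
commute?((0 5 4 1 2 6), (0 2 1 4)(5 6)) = no:(0 5 4 1 2 6)*(0 2 1 4)(5 6) = (0 6 2 5), (0 2 1 4)(5 6)*(0 5 4 1 2 6) = (0 6 4 5)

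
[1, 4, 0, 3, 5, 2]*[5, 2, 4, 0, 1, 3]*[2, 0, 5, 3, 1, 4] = [5, 0, 4, 2, 3, 1]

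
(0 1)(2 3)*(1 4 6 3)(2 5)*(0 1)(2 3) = (0 4 6 2)(3 5)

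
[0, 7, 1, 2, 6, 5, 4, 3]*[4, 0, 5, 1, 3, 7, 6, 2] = [4, 2, 0, 5, 6, 7, 3, 1]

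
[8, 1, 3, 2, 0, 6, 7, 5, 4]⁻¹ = [4, 1, 3, 2, 8, 7, 5, 6, 0]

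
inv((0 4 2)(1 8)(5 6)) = (0 2 4)(1 8)(5 6)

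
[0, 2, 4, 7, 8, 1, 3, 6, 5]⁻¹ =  [0, 5, 1, 6, 2, 8, 7, 3, 4]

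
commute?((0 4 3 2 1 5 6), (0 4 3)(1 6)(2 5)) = no:(0 4 3 2 1 5 6)*(0 4 3)(1 6)(2 5) = (0 3 5 1 2 6 4), (0 4 3)(1 6)(2 5)*(0 4 3 2 1 5 6) = (0 3 4 2 6 5 1)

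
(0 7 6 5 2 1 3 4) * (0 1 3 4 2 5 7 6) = (0 6 7)(1 4)(2 3)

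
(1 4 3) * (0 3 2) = (0 3 1 4 2)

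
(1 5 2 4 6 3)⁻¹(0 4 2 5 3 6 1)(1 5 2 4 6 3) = (0 6 4 2 1 3 5)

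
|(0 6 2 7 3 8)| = 6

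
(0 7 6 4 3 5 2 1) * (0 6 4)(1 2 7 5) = (0 5 7 4 3 1 6)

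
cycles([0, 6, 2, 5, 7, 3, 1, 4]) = (1 6)(3 5)(4 7)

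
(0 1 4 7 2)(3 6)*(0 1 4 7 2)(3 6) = (0 4 2 1 7)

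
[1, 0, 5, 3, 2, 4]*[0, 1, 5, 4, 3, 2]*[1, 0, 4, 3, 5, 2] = [0, 1, 4, 5, 2, 3]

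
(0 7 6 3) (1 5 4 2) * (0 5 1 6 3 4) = (0 7 3 5) (2 6 4) 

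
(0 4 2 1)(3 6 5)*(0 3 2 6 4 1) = (0 1 3 4 6 5 2)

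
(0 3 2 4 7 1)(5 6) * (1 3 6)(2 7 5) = (0 6 2 4 5 1)(3 7)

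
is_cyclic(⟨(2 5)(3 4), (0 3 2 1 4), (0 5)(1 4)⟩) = no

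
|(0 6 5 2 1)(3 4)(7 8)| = 10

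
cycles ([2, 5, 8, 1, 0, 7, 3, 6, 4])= (0 2 8 4)(1 5 7 6 3)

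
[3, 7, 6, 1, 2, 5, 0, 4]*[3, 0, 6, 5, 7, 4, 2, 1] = [5, 1, 2, 0, 6, 4, 3, 7]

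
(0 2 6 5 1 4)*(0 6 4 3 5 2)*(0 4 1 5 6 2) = (0 4 2 1 3 6)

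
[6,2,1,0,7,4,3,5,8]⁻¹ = [3,2,1,6,5,7,0,4,8]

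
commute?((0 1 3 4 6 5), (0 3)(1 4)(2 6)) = no:(0 1 3 4 6 5) * (0 3)(1 4)(2 6) = (0 4 2 6 5 3 1), (0 3)(1 4)(2 6) * (0 1 3 4 6 5) = (0 4 3 1 6 2 5)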